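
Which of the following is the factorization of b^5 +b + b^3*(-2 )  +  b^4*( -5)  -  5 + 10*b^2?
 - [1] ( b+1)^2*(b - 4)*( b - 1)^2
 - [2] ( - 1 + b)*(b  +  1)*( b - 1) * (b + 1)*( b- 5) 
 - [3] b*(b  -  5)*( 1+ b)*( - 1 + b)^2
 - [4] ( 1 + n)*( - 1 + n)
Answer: 2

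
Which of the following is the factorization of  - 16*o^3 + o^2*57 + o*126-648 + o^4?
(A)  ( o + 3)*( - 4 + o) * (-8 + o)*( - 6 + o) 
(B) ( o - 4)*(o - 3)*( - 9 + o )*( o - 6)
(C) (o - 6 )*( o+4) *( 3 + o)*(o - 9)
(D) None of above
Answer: D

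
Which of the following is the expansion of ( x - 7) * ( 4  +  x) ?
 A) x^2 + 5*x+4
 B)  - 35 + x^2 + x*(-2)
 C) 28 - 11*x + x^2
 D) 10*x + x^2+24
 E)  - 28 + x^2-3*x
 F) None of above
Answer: E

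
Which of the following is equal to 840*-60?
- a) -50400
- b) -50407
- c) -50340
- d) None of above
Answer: a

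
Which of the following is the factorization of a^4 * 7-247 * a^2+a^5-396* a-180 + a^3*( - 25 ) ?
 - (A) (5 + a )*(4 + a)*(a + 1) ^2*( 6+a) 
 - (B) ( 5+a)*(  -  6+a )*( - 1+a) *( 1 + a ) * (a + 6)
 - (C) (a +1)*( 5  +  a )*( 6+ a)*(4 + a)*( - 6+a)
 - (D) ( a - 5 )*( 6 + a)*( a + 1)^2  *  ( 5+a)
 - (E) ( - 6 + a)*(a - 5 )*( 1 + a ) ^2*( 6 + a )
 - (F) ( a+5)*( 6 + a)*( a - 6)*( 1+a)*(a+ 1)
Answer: F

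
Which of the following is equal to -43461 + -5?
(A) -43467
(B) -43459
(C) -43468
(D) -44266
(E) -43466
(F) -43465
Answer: E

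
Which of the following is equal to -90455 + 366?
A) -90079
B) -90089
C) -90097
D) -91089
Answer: B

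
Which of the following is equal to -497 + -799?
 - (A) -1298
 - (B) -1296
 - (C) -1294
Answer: B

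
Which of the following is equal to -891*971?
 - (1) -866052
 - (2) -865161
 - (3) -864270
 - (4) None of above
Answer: 2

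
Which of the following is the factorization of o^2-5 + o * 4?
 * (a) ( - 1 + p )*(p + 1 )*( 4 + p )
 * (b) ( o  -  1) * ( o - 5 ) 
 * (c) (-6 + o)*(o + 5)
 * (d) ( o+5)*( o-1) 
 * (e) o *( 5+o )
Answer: d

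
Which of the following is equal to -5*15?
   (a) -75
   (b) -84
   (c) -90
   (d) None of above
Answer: a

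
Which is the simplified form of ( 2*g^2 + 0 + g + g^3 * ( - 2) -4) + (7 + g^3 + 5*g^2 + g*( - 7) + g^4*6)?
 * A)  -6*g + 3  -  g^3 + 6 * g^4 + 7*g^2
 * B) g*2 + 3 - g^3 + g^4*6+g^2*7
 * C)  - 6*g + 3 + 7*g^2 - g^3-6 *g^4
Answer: A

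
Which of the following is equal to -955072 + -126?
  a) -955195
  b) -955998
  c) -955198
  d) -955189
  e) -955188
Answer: c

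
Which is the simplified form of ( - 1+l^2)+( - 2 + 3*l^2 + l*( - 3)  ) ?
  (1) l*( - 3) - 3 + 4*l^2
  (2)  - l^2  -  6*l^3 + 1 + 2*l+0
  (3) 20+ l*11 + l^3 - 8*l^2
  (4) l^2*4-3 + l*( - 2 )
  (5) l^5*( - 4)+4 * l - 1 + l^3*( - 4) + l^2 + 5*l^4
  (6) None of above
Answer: 1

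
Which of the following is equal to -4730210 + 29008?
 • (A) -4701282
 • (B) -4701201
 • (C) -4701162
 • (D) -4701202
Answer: D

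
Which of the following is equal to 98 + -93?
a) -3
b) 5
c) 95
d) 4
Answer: b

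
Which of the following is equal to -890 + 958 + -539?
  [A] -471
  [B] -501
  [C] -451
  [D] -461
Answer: A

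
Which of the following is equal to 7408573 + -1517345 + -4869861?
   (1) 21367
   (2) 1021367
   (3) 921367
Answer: 2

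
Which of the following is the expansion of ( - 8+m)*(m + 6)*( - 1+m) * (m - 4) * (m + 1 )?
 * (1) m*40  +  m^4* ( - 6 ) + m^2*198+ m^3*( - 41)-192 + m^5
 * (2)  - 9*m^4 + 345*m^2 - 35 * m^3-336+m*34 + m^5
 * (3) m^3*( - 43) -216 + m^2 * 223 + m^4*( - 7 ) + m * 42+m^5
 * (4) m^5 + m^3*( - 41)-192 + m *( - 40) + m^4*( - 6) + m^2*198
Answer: 1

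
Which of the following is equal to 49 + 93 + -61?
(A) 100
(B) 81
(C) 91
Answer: B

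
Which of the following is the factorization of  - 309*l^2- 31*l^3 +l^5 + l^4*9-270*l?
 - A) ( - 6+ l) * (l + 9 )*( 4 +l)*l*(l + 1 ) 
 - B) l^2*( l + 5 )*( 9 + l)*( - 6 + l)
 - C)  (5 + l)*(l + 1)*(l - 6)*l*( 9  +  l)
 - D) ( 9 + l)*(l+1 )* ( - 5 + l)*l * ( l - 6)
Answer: C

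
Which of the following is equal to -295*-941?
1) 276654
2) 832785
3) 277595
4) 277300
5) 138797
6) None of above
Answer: 3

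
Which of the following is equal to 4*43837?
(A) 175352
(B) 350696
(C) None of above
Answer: C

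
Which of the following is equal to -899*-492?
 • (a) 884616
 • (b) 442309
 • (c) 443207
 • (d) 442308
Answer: d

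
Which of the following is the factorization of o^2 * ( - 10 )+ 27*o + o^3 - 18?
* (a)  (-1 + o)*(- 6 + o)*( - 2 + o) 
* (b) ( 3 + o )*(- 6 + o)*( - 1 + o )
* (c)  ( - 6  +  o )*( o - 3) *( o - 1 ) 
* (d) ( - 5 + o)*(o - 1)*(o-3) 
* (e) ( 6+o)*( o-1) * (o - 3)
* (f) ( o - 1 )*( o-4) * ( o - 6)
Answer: c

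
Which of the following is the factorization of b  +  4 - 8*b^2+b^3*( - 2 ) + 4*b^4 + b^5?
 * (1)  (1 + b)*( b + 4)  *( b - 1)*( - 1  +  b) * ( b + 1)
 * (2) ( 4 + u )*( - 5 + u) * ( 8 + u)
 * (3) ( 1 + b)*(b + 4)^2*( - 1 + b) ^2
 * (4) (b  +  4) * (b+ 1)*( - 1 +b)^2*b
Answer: 1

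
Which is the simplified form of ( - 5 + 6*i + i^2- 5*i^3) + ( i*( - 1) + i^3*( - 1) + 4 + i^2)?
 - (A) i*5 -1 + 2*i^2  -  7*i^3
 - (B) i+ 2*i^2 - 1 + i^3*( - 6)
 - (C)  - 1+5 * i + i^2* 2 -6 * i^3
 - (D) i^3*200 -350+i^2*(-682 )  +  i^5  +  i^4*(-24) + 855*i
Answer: C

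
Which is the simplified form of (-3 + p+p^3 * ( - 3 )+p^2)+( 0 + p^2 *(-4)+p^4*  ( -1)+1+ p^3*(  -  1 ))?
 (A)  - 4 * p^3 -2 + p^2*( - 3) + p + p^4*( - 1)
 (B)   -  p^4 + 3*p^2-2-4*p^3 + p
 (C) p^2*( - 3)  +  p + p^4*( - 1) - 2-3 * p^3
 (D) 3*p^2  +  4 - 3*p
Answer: A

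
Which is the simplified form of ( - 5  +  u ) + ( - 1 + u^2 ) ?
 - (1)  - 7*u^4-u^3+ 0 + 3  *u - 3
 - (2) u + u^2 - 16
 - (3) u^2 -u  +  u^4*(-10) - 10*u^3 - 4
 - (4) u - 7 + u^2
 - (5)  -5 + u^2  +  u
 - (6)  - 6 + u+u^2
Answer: 6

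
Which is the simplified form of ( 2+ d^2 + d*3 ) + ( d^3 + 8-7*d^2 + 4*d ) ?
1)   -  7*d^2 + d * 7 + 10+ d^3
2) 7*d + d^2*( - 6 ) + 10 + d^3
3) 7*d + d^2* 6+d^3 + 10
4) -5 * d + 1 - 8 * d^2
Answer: 2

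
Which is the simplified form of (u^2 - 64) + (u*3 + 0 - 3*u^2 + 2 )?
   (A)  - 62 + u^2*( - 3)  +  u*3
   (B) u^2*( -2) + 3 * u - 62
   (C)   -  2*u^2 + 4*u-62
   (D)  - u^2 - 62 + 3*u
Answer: B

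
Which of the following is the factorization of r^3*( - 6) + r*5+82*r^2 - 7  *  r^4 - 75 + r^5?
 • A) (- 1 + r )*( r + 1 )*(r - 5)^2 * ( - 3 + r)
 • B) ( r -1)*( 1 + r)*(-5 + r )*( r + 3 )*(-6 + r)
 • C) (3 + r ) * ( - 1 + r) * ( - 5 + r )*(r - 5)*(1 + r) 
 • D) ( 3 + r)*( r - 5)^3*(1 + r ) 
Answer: C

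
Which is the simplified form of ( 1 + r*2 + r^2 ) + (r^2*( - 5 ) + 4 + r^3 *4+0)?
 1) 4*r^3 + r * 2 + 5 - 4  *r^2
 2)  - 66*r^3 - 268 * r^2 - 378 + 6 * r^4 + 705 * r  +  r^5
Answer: 1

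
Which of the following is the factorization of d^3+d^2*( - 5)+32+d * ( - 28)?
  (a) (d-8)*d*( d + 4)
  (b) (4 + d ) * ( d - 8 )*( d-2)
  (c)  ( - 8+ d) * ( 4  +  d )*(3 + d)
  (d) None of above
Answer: d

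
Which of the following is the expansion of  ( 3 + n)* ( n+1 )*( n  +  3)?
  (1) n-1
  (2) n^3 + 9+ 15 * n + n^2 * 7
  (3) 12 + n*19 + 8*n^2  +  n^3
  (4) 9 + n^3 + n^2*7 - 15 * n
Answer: 2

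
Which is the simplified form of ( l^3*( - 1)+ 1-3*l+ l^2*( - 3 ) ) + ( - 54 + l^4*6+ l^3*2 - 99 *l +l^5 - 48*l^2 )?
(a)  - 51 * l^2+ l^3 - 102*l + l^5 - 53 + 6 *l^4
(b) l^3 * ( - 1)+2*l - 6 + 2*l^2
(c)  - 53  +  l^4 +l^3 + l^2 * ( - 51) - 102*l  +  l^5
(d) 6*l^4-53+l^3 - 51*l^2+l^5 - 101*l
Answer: a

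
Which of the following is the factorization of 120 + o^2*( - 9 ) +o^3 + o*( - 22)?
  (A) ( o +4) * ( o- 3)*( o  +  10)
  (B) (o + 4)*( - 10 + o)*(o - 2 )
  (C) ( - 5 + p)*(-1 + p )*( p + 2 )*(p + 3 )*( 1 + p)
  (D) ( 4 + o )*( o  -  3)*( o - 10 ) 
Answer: D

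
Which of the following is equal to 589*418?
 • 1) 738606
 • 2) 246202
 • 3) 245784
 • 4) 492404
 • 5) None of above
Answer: 2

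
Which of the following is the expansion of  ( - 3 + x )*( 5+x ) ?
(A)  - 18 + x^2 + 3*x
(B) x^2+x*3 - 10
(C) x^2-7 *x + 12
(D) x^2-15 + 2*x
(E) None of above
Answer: D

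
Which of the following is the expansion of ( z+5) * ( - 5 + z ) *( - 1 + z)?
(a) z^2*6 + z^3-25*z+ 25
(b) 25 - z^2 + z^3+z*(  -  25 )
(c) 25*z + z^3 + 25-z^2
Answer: b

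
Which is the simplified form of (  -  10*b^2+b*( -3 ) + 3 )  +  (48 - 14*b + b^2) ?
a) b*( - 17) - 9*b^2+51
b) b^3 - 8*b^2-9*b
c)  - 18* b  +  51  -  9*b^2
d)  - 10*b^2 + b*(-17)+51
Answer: a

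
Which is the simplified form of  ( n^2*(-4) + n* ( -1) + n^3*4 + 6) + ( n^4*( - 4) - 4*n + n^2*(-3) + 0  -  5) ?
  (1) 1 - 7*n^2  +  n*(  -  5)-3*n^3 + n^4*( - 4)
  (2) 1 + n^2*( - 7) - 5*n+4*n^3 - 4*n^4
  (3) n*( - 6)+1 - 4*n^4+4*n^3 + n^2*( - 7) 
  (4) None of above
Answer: 2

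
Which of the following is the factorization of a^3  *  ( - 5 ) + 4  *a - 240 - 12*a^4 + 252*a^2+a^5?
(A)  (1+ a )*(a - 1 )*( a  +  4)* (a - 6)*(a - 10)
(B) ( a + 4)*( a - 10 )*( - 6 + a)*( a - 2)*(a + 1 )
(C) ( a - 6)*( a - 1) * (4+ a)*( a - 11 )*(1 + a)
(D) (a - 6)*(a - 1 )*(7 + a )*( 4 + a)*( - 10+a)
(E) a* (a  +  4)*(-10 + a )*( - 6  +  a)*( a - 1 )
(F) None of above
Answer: A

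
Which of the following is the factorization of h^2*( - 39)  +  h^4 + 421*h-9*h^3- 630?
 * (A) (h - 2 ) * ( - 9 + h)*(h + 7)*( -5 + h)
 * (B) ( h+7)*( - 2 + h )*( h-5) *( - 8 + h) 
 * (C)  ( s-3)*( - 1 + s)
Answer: A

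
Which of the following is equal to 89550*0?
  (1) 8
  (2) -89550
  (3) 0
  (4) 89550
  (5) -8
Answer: 3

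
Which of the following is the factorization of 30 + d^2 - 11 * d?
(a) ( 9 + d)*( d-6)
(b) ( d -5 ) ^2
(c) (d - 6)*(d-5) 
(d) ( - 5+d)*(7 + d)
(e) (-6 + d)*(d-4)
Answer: c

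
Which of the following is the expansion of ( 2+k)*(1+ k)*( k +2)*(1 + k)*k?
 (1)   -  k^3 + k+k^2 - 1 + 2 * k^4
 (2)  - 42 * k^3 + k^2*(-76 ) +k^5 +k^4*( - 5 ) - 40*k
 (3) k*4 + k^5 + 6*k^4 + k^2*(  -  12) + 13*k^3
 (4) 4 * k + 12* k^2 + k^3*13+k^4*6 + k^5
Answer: 4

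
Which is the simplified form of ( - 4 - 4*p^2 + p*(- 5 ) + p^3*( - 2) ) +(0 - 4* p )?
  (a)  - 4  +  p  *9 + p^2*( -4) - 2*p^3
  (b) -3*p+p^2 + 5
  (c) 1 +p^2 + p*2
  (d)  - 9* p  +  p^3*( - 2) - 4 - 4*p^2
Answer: d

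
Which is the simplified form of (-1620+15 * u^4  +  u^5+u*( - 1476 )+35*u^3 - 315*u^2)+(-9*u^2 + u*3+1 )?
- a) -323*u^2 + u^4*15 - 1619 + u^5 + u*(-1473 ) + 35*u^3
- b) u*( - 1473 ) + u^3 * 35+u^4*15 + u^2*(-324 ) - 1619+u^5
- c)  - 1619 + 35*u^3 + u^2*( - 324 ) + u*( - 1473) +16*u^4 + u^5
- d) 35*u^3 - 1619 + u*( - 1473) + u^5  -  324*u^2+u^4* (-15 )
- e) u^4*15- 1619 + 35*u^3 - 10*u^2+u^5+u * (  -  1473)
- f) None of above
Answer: b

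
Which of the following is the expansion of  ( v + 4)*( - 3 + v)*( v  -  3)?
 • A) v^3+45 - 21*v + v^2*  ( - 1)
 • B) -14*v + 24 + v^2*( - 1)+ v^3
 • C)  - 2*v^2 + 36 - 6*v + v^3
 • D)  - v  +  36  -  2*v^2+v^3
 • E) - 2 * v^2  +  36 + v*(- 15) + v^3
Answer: E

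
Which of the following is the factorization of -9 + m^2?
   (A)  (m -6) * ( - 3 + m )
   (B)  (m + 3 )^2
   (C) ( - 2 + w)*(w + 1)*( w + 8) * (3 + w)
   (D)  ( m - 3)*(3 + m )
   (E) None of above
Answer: D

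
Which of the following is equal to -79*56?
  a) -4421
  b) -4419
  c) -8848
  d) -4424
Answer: d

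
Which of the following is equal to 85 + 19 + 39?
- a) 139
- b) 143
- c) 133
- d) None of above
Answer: b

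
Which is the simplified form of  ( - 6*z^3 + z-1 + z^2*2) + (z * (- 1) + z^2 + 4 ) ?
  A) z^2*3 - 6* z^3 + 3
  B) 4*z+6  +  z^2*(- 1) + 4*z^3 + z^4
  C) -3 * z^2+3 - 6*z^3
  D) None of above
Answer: A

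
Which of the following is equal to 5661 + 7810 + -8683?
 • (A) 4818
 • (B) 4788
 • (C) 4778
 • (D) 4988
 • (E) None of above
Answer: B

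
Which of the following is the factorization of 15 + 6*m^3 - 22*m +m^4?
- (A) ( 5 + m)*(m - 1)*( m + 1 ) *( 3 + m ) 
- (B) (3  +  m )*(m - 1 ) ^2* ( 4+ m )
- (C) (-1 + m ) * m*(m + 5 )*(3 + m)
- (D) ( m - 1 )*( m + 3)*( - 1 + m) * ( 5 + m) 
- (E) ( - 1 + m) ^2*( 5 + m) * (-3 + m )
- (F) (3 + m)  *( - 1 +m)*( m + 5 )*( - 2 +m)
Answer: D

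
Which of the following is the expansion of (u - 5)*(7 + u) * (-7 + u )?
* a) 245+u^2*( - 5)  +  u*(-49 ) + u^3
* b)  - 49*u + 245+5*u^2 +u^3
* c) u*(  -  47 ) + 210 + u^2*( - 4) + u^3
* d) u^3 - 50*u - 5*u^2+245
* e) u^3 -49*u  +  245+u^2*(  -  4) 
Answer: a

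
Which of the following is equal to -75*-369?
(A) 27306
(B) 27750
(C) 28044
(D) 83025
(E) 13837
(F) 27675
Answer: F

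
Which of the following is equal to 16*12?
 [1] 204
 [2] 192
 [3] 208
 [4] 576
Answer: 2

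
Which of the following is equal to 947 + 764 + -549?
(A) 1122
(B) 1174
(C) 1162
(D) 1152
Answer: C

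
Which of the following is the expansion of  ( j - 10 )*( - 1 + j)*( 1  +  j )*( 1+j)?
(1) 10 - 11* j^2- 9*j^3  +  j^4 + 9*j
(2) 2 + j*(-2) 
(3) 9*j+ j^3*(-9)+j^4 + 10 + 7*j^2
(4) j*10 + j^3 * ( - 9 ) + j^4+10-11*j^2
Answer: 1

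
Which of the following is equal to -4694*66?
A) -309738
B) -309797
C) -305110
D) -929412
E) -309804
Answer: E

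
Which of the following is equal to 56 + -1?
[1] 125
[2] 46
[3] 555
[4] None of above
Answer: 4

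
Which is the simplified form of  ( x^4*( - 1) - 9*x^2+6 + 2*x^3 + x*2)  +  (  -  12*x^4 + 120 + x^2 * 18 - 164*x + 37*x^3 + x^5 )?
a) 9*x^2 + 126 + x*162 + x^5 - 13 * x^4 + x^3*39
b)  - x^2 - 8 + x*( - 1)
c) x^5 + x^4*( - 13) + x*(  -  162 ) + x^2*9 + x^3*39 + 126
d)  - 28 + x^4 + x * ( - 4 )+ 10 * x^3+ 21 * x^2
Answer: c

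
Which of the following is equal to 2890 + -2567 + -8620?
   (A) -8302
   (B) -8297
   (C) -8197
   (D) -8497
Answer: B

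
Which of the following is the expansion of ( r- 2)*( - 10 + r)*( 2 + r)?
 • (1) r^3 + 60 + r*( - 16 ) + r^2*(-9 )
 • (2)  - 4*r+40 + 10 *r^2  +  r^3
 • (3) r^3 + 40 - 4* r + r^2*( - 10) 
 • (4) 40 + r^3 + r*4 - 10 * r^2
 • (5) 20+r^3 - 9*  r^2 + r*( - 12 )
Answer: 3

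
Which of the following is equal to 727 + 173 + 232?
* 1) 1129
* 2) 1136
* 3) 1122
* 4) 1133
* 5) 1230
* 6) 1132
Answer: 6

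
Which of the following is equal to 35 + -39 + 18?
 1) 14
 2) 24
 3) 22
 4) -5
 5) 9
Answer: 1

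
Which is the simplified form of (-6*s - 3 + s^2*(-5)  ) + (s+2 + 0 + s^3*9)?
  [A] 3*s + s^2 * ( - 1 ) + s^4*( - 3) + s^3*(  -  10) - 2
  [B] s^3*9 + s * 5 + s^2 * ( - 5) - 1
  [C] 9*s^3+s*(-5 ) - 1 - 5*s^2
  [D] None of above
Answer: C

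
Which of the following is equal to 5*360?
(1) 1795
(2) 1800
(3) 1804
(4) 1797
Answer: 2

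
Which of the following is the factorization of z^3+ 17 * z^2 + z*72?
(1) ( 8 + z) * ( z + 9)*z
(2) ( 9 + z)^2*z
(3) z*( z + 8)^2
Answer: 1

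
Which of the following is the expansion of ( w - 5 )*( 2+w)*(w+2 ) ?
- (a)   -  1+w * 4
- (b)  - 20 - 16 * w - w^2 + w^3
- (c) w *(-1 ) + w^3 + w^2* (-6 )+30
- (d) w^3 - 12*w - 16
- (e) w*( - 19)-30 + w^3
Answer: b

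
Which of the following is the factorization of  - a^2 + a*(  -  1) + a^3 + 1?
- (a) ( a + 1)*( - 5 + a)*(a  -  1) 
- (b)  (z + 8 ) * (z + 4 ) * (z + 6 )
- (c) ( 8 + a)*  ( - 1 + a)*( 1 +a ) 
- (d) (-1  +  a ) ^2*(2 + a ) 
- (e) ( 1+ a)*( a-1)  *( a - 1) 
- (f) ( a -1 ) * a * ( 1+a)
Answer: e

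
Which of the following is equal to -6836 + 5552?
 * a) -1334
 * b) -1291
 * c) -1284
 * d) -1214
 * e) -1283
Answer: c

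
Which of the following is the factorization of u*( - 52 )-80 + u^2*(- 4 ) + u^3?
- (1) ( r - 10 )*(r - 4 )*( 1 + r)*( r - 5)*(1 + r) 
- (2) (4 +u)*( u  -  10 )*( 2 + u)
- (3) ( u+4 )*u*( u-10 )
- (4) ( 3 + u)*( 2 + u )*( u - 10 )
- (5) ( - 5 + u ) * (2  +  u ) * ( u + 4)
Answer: 2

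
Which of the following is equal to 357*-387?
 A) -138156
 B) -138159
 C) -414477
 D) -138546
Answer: B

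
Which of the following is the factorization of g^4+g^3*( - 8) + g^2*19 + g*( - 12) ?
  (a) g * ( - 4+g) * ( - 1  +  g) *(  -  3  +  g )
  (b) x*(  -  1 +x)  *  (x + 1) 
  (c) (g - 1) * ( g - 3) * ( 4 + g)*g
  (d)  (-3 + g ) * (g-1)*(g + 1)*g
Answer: a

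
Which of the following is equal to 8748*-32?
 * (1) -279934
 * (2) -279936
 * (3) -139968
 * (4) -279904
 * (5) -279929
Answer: 2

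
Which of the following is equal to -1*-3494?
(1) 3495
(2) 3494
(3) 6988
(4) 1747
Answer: 2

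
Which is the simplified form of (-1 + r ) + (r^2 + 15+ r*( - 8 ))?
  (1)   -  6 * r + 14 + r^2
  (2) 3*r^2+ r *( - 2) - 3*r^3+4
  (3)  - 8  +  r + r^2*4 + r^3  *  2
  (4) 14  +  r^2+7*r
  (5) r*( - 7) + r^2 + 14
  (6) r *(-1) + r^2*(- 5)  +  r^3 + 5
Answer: 5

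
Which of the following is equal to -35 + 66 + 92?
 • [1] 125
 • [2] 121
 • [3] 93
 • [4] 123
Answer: 4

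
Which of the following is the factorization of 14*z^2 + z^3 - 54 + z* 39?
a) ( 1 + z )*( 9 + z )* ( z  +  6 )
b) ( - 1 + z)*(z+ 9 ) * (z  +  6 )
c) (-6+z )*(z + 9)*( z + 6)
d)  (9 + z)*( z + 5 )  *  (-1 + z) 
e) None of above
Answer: b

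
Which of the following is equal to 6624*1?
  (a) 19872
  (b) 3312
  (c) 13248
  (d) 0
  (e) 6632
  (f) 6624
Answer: f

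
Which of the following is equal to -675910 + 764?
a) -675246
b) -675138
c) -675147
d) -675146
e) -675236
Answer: d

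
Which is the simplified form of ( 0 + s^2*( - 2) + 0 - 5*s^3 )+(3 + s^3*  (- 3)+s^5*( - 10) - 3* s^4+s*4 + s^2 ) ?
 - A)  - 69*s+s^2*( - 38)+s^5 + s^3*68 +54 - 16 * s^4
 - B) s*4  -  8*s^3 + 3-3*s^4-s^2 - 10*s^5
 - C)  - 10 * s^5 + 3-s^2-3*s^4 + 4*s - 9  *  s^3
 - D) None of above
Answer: B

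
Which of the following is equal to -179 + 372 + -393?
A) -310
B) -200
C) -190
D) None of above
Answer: B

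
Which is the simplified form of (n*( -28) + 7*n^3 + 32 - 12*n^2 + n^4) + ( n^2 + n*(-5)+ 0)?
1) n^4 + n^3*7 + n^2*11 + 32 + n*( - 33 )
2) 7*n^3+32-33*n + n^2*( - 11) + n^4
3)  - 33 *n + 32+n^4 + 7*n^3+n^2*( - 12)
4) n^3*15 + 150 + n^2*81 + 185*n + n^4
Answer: 2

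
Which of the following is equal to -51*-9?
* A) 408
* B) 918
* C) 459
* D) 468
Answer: C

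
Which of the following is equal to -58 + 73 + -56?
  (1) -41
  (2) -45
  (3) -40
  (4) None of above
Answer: 1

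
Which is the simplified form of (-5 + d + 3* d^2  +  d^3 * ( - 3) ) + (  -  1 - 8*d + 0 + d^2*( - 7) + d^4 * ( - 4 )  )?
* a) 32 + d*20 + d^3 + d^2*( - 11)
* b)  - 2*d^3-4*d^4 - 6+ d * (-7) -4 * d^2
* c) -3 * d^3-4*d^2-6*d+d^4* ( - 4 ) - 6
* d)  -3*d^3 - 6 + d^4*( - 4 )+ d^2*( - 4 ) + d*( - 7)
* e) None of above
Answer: d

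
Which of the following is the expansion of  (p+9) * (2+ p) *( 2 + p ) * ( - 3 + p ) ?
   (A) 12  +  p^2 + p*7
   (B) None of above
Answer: B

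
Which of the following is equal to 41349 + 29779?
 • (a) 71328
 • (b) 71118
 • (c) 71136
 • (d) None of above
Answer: d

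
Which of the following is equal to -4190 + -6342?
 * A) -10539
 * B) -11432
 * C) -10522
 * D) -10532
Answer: D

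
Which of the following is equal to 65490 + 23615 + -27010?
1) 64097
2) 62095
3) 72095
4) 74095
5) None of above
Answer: 2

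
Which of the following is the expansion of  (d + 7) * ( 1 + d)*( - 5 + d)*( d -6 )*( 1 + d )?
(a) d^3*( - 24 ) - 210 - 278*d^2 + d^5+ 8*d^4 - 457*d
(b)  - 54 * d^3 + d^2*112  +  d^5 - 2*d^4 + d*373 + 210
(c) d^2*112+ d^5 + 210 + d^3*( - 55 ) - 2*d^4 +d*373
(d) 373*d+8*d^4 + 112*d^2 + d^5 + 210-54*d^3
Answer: b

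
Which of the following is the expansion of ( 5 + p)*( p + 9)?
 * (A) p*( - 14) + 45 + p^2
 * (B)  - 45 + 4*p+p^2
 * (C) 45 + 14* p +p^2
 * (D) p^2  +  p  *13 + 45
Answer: C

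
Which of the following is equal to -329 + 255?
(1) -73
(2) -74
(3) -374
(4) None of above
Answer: 2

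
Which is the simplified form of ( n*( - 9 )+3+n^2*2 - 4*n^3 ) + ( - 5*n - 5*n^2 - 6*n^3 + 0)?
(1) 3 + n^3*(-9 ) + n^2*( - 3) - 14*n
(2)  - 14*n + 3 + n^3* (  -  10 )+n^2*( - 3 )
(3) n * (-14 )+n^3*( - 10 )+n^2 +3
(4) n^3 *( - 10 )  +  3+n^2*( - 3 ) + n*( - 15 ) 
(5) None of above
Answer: 2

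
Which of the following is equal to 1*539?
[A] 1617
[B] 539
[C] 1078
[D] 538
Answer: B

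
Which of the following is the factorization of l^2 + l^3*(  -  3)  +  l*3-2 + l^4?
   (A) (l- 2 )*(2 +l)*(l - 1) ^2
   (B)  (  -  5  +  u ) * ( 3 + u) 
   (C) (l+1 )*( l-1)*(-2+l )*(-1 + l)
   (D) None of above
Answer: C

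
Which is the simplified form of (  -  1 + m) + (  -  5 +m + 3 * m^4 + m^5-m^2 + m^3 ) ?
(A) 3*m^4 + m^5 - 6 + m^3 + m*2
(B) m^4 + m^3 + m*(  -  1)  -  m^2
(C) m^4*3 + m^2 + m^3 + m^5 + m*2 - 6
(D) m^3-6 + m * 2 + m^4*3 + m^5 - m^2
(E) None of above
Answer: D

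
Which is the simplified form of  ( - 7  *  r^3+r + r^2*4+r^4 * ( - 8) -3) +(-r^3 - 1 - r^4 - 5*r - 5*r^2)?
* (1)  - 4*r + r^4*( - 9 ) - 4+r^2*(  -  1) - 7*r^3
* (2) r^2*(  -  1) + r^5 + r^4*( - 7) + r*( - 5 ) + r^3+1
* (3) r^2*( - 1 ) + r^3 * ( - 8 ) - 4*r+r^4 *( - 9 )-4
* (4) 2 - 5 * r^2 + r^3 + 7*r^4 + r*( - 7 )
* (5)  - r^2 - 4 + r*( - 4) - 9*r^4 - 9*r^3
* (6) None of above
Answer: 3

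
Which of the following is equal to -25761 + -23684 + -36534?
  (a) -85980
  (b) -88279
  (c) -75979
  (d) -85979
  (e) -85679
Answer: d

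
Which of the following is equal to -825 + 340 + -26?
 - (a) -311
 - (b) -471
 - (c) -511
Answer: c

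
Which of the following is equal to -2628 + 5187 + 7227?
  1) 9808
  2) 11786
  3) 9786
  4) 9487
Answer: 3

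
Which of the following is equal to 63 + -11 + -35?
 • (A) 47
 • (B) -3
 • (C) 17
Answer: C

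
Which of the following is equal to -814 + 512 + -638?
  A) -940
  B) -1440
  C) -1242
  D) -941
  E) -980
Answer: A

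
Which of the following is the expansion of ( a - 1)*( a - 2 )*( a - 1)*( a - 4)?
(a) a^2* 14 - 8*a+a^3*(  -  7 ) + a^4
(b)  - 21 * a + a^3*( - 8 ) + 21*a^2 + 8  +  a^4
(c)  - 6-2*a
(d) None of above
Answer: d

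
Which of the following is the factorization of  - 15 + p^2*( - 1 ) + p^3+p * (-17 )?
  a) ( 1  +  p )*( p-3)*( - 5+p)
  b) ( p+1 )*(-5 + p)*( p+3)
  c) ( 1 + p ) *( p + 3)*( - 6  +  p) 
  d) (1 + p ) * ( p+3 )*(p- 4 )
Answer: b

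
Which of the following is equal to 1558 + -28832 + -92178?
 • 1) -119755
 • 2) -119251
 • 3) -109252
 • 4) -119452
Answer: 4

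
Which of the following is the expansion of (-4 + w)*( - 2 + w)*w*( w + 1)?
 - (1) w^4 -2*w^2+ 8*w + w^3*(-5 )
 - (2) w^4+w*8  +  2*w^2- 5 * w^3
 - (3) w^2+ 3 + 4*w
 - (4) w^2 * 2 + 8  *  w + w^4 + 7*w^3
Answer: 2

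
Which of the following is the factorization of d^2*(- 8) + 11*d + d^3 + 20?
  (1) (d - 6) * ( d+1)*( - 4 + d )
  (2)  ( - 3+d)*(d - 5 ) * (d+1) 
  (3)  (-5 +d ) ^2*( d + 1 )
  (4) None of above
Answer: 4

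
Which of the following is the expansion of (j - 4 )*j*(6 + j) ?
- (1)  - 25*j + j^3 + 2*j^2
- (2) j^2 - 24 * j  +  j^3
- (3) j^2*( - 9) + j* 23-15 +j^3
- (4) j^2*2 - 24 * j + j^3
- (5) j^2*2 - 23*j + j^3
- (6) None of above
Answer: 4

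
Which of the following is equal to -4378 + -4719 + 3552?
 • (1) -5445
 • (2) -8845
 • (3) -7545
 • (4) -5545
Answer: 4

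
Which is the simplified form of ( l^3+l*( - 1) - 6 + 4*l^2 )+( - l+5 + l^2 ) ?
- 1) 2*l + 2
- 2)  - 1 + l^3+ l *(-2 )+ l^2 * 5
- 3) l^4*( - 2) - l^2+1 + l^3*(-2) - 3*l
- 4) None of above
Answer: 2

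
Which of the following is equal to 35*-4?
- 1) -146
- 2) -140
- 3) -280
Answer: 2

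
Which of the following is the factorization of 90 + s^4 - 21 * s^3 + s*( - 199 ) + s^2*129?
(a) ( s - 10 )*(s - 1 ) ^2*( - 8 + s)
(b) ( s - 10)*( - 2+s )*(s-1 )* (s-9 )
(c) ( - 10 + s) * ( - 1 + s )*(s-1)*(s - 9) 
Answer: c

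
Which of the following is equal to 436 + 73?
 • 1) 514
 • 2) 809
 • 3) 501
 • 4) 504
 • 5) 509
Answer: 5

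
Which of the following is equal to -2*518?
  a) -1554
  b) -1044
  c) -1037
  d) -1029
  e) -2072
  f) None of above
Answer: f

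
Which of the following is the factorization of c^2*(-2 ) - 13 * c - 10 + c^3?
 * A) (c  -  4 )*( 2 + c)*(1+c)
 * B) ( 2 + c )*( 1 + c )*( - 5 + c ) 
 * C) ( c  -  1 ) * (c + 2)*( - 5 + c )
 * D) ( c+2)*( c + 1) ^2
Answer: B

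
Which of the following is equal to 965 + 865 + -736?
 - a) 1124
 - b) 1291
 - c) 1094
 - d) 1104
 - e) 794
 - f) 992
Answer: c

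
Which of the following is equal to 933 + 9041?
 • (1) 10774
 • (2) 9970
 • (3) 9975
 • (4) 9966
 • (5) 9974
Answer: 5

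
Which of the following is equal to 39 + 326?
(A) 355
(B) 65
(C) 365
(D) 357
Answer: C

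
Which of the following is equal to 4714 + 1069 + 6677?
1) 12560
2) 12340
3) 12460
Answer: 3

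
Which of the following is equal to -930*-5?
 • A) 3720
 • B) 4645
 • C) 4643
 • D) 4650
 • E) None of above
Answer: D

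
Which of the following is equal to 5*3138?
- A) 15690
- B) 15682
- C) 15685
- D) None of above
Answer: A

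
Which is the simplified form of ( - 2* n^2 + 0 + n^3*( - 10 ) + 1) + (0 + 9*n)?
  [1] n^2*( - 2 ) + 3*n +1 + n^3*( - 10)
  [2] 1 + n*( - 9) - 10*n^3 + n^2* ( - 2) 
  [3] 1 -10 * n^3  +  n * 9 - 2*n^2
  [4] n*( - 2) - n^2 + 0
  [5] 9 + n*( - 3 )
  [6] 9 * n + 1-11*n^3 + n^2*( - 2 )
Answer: 3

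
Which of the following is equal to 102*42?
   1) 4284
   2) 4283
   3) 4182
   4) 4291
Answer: 1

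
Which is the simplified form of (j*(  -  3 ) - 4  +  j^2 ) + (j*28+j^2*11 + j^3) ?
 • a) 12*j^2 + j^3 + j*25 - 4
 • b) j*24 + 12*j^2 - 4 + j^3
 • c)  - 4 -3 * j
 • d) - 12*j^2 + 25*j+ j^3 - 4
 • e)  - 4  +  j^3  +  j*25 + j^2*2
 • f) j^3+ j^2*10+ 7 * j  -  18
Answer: a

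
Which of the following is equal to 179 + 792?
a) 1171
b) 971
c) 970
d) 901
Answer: b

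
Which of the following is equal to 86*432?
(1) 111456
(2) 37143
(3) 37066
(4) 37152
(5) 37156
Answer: 4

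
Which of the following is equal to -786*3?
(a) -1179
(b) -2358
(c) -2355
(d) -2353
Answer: b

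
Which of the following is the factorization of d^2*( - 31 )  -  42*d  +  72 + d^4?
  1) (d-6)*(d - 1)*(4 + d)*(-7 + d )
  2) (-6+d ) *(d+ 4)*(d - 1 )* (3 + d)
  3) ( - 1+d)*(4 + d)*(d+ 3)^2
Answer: 2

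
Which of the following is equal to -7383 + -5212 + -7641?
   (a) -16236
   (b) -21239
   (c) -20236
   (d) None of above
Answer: c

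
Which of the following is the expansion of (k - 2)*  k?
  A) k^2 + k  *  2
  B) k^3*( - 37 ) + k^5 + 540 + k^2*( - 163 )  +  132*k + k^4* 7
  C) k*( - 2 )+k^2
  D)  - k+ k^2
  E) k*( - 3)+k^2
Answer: C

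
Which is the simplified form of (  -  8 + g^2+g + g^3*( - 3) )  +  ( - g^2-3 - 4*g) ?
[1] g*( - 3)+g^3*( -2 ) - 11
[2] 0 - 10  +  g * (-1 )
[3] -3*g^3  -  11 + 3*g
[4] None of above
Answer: 4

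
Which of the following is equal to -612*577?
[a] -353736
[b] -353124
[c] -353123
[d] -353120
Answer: b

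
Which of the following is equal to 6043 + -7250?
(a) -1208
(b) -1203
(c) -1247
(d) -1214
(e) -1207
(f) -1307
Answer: e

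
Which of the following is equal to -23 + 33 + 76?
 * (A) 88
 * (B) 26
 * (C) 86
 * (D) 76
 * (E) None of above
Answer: C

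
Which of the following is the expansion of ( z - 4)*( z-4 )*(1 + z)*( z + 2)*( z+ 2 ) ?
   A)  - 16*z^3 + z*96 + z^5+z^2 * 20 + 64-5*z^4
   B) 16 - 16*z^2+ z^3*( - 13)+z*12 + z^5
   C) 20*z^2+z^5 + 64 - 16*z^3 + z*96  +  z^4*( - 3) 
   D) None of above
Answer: C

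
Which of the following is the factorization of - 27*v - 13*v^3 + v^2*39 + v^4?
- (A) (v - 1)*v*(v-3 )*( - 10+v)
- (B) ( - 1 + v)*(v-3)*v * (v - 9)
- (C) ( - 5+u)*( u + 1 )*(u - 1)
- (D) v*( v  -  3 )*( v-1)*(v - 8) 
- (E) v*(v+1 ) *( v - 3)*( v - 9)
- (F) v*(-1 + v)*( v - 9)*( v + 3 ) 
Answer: B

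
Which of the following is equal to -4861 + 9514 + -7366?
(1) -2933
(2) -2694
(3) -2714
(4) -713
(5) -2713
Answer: 5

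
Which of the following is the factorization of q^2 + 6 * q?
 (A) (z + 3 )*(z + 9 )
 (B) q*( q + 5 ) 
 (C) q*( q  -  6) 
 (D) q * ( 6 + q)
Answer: D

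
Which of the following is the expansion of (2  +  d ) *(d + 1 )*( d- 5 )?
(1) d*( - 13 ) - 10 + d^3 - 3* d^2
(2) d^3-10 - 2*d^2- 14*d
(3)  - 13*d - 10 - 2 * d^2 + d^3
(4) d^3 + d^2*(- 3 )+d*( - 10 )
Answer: 3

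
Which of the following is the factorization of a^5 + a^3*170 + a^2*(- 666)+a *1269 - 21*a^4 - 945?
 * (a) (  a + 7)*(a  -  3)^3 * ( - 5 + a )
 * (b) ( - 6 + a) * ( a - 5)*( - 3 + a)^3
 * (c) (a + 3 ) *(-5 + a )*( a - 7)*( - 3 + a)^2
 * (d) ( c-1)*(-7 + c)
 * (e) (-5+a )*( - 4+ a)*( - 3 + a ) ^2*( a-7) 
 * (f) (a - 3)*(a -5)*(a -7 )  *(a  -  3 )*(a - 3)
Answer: f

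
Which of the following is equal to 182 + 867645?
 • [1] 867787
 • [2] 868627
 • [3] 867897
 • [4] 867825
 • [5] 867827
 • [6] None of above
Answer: 5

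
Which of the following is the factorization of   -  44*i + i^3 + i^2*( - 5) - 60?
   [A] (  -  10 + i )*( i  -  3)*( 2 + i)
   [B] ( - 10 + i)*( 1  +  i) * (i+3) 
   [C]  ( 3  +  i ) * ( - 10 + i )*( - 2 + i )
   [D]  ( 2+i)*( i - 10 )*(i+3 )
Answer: D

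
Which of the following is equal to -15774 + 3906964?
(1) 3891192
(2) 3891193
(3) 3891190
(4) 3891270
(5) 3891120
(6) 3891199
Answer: 3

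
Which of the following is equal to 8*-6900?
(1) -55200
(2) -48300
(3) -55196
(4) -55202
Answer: 1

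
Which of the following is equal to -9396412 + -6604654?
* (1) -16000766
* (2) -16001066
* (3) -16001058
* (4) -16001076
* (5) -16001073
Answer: 2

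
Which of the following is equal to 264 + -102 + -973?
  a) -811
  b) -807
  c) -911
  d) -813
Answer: a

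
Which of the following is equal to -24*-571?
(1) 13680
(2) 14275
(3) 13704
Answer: 3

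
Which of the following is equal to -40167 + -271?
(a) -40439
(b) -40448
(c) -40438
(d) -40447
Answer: c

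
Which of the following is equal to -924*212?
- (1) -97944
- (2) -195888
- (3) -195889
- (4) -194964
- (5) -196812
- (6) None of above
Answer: 2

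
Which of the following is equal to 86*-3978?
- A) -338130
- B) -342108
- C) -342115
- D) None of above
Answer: B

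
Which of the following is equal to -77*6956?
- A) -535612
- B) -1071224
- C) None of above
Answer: A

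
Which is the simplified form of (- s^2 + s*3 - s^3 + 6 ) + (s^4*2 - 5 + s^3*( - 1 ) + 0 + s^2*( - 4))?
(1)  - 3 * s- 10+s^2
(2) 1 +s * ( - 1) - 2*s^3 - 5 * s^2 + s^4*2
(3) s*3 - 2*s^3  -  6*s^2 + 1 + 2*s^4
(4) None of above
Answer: 4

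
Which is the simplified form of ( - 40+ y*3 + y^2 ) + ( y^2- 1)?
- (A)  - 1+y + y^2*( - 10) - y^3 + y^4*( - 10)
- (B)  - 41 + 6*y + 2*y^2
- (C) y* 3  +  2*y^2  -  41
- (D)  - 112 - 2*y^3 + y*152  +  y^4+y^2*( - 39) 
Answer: C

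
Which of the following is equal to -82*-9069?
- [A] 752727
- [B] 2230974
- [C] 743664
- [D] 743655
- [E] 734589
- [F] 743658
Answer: F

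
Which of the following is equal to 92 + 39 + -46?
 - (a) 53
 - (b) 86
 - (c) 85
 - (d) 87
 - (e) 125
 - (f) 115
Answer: c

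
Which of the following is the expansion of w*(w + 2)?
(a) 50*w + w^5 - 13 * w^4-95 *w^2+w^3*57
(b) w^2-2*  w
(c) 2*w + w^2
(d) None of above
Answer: c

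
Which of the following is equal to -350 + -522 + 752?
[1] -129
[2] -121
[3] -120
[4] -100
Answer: 3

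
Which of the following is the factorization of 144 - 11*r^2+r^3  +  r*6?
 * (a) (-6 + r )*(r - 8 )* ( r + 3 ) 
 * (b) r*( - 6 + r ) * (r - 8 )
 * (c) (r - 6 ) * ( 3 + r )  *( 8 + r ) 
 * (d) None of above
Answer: a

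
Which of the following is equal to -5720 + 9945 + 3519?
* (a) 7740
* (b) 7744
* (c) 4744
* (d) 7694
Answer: b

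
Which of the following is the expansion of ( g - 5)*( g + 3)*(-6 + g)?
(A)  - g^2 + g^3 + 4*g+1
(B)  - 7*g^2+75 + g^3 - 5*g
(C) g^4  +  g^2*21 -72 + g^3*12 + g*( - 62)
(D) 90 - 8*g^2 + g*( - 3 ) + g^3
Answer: D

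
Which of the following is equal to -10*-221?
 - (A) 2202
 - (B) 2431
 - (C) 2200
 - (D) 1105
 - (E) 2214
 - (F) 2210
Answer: F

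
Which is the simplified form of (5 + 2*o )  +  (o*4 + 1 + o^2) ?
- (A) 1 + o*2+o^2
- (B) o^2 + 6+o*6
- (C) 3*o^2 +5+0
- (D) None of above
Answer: B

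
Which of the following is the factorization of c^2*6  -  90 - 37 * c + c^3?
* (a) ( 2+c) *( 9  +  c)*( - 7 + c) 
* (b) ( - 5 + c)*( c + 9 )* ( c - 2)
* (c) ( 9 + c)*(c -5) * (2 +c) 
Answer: c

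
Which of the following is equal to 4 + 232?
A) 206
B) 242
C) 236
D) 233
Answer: C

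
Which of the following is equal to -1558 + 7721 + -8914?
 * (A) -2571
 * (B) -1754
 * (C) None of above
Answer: C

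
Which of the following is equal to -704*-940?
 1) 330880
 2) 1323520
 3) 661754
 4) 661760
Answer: 4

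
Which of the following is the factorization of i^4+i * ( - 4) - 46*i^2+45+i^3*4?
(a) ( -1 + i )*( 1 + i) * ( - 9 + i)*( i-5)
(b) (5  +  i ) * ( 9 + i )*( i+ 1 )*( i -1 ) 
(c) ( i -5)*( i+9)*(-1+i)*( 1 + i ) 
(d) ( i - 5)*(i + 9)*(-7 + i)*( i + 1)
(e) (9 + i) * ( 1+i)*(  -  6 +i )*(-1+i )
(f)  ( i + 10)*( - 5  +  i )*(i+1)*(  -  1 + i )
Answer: c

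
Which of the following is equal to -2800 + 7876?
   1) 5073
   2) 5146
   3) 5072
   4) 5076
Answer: 4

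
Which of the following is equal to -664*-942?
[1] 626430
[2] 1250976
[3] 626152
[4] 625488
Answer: 4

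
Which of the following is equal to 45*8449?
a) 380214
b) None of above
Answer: b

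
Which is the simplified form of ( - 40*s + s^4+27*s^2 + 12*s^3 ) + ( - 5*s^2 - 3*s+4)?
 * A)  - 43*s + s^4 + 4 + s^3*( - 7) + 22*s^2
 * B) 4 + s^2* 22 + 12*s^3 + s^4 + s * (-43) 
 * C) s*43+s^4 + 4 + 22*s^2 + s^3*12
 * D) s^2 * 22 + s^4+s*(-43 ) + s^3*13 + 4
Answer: B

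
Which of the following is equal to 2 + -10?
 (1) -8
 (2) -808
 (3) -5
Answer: 1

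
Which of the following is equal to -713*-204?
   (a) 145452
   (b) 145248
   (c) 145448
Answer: a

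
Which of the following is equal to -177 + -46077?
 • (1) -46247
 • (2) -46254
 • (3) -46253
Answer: 2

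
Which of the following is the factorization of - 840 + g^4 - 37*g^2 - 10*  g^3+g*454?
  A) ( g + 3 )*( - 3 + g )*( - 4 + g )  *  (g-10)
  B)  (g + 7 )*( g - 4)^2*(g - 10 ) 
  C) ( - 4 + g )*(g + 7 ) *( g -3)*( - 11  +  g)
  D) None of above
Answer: D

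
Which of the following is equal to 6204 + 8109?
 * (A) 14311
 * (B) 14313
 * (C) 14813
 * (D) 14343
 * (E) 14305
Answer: B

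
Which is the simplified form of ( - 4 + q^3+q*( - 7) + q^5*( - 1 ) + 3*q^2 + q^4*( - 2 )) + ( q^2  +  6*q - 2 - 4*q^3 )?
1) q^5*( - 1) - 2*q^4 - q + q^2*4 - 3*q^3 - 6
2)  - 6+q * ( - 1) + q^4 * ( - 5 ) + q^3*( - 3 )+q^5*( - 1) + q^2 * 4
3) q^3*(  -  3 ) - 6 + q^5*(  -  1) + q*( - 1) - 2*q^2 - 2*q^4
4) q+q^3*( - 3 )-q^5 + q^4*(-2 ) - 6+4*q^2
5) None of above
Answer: 1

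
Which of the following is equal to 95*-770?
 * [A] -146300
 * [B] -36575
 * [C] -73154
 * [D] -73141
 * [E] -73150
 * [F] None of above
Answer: E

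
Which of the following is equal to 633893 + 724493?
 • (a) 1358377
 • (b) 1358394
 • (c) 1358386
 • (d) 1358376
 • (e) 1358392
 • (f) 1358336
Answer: c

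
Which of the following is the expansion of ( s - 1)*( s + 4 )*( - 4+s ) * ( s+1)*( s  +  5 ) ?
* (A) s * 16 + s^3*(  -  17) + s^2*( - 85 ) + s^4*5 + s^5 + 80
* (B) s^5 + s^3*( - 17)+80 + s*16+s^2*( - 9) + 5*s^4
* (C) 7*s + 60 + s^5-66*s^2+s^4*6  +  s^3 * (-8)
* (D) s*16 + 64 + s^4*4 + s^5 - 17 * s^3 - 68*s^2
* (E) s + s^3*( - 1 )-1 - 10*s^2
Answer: A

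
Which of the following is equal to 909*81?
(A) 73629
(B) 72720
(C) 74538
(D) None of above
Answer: A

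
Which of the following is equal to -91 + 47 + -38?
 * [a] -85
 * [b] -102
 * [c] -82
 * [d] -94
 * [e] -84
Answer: c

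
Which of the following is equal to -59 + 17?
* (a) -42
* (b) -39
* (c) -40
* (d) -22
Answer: a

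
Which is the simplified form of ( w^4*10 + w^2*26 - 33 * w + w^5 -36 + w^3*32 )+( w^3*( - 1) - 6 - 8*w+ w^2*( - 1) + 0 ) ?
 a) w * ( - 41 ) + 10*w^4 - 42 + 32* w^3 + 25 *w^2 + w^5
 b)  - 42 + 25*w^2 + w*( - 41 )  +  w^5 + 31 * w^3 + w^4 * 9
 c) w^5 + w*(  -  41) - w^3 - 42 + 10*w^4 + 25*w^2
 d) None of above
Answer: d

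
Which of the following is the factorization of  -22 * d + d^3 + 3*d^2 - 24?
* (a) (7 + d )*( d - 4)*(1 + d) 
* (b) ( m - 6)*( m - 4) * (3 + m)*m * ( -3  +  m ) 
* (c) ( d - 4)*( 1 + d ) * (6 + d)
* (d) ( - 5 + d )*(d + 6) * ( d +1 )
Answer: c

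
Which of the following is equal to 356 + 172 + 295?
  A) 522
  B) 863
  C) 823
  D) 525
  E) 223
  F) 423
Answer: C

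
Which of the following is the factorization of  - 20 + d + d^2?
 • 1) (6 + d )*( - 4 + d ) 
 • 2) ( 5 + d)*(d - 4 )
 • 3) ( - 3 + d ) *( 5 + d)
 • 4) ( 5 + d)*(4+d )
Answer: 2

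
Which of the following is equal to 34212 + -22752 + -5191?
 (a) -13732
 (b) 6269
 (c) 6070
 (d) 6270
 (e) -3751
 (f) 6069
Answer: b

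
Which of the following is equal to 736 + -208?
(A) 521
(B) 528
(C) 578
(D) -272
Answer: B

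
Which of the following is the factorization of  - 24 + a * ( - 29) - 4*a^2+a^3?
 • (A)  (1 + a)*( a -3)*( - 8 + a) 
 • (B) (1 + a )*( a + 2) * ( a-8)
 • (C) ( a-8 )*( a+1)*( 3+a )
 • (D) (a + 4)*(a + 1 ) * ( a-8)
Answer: C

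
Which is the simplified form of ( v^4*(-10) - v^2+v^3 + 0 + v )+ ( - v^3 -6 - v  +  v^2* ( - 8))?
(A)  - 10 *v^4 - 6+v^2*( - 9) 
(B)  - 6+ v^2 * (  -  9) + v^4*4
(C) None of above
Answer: A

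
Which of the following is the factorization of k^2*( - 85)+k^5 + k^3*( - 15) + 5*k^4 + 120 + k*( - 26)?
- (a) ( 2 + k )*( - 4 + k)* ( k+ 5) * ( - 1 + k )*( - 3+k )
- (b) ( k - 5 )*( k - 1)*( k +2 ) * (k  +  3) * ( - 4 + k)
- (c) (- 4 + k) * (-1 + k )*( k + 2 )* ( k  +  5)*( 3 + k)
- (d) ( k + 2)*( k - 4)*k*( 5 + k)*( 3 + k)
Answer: c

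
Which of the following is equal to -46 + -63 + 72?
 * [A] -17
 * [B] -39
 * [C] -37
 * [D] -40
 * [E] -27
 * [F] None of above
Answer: C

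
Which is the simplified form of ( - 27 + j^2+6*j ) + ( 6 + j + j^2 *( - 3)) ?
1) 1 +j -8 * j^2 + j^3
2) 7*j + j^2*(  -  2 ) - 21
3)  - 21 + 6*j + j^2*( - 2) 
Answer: 2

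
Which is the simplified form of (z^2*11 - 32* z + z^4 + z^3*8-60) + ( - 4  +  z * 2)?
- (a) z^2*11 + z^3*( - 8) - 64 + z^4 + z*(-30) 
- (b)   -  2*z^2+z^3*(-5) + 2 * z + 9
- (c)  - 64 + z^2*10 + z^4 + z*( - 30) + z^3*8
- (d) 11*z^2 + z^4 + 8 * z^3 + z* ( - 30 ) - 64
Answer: d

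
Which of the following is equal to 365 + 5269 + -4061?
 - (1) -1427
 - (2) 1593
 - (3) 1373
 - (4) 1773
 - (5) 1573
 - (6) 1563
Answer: 5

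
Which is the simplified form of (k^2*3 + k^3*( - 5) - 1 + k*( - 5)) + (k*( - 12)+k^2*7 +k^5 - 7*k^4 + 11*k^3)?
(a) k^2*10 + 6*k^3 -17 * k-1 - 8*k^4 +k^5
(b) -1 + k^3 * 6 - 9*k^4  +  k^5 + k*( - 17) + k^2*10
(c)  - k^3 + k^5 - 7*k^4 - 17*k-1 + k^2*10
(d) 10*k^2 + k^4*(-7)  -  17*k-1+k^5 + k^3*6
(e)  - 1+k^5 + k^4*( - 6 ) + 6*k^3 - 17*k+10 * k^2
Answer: d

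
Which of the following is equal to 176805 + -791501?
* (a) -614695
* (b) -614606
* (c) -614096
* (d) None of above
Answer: d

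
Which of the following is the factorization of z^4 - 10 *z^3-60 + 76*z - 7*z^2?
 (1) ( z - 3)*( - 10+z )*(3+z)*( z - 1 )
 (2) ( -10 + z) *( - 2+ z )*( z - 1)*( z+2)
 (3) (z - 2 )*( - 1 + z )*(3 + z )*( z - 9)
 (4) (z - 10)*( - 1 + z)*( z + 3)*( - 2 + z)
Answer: 4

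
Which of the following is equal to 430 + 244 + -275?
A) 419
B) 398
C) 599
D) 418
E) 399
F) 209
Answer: E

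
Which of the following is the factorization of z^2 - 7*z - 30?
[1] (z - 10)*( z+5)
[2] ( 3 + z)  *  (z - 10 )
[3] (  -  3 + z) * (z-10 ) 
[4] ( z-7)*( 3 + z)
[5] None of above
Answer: 2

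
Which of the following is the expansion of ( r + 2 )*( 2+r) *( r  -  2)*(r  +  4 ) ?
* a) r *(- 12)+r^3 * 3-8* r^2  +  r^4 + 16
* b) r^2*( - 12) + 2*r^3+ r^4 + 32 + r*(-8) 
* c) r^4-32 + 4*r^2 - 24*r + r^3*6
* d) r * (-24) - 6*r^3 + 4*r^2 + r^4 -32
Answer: c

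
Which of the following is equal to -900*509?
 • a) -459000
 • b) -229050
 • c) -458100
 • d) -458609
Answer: c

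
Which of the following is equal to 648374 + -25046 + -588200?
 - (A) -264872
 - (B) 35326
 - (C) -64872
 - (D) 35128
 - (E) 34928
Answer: D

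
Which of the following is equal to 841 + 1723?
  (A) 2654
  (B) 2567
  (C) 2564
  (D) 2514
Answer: C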